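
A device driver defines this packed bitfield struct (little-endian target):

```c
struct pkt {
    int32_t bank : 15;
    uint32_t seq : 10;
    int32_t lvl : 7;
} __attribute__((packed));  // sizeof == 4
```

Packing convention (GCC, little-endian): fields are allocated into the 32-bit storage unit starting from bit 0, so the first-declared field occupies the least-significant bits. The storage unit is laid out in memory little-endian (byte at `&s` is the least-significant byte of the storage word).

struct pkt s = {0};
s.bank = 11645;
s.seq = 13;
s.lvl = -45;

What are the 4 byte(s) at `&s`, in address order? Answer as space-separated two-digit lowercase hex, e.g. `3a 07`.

bank:15 = 11645 → 0x2d7d << 0 → word 0x00002d7d
seq:10 = 13 → 0xd << 15 → word 0x0006ad7d
lvl:7 = -45 → 0x53 << 25 → word 0xa606ad7d
word = 0xa606ad7d → little-endian bytes:
  [0]=0x7d  [1]=0xad  [2]=0x06  [3]=0xa6

7d ad 06 a6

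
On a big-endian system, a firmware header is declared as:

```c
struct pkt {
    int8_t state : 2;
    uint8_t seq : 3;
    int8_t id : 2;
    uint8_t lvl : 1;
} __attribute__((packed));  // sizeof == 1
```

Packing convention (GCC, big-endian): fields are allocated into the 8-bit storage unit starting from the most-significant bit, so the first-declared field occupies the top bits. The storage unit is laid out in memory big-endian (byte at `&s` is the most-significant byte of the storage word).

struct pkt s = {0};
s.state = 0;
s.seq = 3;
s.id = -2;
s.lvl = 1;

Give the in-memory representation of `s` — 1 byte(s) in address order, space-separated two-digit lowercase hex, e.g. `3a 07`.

state:2 = 0 → 0x0 << 6 → word 0x00
seq:3 = 3 → 0x3 << 3 → word 0x18
id:2 = -2 → 0x2 << 1 → word 0x1c
lvl:1 = 1 → 0x1 << 0 → word 0x1d
word = 0x1d → big-endian bytes:
  [0]=0x1d

1d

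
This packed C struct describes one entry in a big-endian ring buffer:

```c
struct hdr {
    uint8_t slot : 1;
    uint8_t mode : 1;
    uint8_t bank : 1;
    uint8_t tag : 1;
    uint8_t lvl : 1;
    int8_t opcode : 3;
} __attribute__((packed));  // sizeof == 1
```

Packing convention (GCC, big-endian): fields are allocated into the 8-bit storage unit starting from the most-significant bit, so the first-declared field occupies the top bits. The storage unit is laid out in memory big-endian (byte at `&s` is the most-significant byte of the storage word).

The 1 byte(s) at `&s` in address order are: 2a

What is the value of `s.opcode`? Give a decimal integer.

2

[0]=0x2a (big-endian) → word 0x2a
slot:1 @ bit 7 → (0x2a>>7)&0x1 = 0x0
mode:1 @ bit 6 → (0x2a>>6)&0x1 = 0x0
bank:1 @ bit 5 → (0x2a>>5)&0x1 = 0x1
tag:1 @ bit 4 → (0x2a>>4)&0x1 = 0x0
lvl:1 @ bit 3 → (0x2a>>3)&0x1 = 0x1
opcode:3 @ bit 0 → (0x2a>>0)&0x7 = 0x2  ←
opcode signed 3b, MSB=0: value = 2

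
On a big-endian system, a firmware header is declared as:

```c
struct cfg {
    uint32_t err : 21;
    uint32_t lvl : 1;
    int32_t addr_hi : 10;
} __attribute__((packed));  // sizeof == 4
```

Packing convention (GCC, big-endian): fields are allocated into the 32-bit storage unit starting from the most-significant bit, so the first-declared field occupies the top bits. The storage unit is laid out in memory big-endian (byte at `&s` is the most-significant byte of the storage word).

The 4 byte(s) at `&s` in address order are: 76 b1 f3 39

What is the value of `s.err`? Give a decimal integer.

972350

[0]=0x76 [1]=0xb1 [2]=0xf3 [3]=0x39 (big-endian) → word 0x76b1f339
err:21 @ bit 11 → (0x76b1f339>>11)&0x1fffff = 0xed63e  ←
lvl:1 @ bit 10 → (0x76b1f339>>10)&0x1 = 0x0
addr_hi:10 @ bit 0 → (0x76b1f339>>0)&0x3ff = 0x339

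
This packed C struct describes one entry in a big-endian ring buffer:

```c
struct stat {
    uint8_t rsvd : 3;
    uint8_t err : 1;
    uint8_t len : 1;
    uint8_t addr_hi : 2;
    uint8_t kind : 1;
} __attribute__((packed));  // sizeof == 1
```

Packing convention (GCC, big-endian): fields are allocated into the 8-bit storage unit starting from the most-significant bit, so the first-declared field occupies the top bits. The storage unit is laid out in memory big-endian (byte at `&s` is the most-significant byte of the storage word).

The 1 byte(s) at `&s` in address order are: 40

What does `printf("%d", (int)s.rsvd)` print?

2

[0]=0x40 (big-endian) → word 0x40
rsvd [5+:3] = (word>>5) & 0x7 = 2  ←
err [4+:1] = (word>>4) & 0x1 = 0
len [3+:1] = (word>>3) & 0x1 = 0
addr_hi [1+:2] = (word>>1) & 0x3 = 0
kind [0+:1] = (word>>0) & 0x1 = 0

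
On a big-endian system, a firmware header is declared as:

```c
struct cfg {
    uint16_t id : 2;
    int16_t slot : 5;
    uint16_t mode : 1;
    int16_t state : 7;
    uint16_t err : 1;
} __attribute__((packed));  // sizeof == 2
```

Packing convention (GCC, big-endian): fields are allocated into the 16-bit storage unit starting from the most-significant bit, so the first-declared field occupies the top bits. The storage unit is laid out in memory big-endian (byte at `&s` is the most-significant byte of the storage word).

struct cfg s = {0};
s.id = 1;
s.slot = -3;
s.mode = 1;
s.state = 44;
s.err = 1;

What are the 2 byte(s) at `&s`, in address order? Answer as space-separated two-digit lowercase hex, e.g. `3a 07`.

id:2 = 1 → 0x1 << 14 → word 0x4000
slot:5 = -3 → 0x1d << 9 → word 0x7a00
mode:1 = 1 → 0x1 << 8 → word 0x7b00
state:7 = 44 → 0x2c << 1 → word 0x7b58
err:1 = 1 → 0x1 << 0 → word 0x7b59
word = 0x7b59 → big-endian bytes:
  [0]=0x7b  [1]=0x59

7b 59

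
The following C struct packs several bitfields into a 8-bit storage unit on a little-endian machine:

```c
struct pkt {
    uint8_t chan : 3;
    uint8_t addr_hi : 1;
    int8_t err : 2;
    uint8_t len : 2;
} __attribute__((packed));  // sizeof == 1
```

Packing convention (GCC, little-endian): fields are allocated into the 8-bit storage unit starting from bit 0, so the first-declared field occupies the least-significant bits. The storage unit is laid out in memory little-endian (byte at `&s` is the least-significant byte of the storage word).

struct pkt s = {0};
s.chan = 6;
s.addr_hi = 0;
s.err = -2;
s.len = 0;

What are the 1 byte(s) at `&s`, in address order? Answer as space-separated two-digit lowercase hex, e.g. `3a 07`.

chan:3 = 6 → 0x6 << 0 → word 0x06
addr_hi:1 = 0 → 0x0 << 3 → word 0x06
err:2 = -2 → 0x2 << 4 → word 0x26
len:2 = 0 → 0x0 << 6 → word 0x26
word = 0x26 → little-endian bytes:
  [0]=0x26

26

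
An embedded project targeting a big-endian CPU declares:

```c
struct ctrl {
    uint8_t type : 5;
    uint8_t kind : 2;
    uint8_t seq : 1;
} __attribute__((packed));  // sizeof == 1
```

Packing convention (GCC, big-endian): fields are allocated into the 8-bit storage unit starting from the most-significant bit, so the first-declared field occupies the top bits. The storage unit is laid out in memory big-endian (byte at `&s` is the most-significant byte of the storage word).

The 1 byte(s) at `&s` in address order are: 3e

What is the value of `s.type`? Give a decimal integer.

7

[0]=0x3e (big-endian) → word 0x3e
type:5 @ bit 3 → (0x3e>>3)&0x1f = 0x7  ←
kind:2 @ bit 1 → (0x3e>>1)&0x3 = 0x3
seq:1 @ bit 0 → (0x3e>>0)&0x1 = 0x0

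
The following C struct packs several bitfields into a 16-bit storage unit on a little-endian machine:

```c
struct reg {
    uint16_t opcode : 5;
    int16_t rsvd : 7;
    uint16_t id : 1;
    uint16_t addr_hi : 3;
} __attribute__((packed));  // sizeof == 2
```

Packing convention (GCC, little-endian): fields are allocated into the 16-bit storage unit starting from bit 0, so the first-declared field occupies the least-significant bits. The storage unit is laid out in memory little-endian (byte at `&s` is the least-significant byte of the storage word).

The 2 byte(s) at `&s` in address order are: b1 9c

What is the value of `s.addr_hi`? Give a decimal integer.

[0]=0xb1 [1]=0x9c (little-endian) → word 0x9cb1
opcode [0+:5] = (word>>0) & 0x1f = 17
rsvd [5+:7] = (word>>5) & 0x7f = 101
id [12+:1] = (word>>12) & 0x1 = 1
addr_hi [13+:3] = (word>>13) & 0x7 = 4  ←

4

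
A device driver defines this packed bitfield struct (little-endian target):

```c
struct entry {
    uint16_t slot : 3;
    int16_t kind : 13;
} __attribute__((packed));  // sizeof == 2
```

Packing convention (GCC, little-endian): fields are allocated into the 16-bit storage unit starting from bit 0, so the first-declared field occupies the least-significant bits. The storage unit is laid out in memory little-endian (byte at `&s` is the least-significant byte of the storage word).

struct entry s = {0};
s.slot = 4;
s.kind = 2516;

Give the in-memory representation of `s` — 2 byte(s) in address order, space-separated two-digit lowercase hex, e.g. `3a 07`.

[0+:3] slot=4 & 0x7 = 0x4; word=0x0004
[3+:13] kind=2516 & 0x1fff = 0x9d4; word=0x4ea4
word = 0x4ea4 → little-endian bytes:
  [0]=0xa4  [1]=0x4e

a4 4e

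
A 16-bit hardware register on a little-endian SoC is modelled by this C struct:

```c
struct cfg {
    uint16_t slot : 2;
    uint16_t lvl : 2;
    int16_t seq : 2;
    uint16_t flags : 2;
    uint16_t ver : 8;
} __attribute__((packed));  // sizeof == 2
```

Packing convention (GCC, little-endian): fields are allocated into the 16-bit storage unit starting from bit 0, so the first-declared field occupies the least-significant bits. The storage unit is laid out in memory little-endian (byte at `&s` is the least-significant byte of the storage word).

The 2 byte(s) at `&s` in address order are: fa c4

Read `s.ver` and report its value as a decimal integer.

[0]=0xfa [1]=0xc4 (little-endian) → word 0xc4fa
slot:2 @ bit 0 → (0xc4fa>>0)&0x3 = 0x2
lvl:2 @ bit 2 → (0xc4fa>>2)&0x3 = 0x2
seq:2 @ bit 4 → (0xc4fa>>4)&0x3 = 0x3
flags:2 @ bit 6 → (0xc4fa>>6)&0x3 = 0x3
ver:8 @ bit 8 → (0xc4fa>>8)&0xff = 0xc4  ←

196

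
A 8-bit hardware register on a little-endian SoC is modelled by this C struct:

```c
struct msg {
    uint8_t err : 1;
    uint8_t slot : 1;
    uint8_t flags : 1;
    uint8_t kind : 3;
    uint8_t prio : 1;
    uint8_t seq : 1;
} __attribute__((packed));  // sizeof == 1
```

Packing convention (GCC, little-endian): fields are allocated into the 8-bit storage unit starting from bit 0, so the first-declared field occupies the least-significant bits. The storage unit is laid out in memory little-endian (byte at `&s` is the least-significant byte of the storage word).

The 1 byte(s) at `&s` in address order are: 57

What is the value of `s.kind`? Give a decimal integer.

2

[0]=0x57 (little-endian) → word 0x57
err [0+:1] = (word>>0) & 0x1 = 1
slot [1+:1] = (word>>1) & 0x1 = 1
flags [2+:1] = (word>>2) & 0x1 = 1
kind [3+:3] = (word>>3) & 0x7 = 2  ←
prio [6+:1] = (word>>6) & 0x1 = 1
seq [7+:1] = (word>>7) & 0x1 = 0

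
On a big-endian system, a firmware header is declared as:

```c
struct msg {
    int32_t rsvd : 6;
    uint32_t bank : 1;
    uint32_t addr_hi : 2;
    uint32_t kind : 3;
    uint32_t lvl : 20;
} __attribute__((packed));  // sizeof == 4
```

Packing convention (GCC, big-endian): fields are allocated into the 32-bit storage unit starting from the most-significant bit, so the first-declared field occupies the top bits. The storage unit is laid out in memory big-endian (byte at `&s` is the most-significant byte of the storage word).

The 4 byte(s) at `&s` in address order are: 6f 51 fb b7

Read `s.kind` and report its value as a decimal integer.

[0]=0x6f [1]=0x51 [2]=0xfb [3]=0xb7 (big-endian) → word 0x6f51fbb7
rsvd:6 @ bit 26 → (0x6f51fbb7>>26)&0x3f = 0x1b
bank:1 @ bit 25 → (0x6f51fbb7>>25)&0x1 = 0x1
addr_hi:2 @ bit 23 → (0x6f51fbb7>>23)&0x3 = 0x2
kind:3 @ bit 20 → (0x6f51fbb7>>20)&0x7 = 0x5  ←
lvl:20 @ bit 0 → (0x6f51fbb7>>0)&0xfffff = 0x1fbb7

5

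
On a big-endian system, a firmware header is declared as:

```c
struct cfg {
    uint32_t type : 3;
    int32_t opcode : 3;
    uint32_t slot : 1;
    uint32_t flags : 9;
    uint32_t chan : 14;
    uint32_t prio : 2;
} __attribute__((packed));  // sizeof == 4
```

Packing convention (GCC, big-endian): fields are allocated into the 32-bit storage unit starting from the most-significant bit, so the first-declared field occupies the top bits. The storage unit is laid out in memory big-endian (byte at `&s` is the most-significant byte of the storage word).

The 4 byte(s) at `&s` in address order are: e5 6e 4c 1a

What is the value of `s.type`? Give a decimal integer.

[0]=0xe5 [1]=0x6e [2]=0x4c [3]=0x1a (big-endian) → word 0xe56e4c1a
type:3 @ bit 29 → (0xe56e4c1a>>29)&0x7 = 0x7  ←
opcode:3 @ bit 26 → (0xe56e4c1a>>26)&0x7 = 0x1
slot:1 @ bit 25 → (0xe56e4c1a>>25)&0x1 = 0x0
flags:9 @ bit 16 → (0xe56e4c1a>>16)&0x1ff = 0x16e
chan:14 @ bit 2 → (0xe56e4c1a>>2)&0x3fff = 0x1306
prio:2 @ bit 0 → (0xe56e4c1a>>0)&0x3 = 0x2

7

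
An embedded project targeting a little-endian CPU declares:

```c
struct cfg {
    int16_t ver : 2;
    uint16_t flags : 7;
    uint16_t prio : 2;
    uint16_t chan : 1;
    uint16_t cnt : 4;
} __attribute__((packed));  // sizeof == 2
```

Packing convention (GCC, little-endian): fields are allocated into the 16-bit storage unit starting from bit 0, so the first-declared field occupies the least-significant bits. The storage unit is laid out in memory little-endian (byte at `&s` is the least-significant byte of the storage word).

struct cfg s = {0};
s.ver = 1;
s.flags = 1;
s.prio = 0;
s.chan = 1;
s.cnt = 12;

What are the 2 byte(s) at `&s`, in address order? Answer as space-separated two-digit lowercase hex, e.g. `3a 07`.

[0+:2] ver=1 & 0x3 = 0x1; word=0x0001
[2+:7] flags=1 & 0x7f = 0x1; word=0x0005
[9+:2] prio=0 & 0x3 = 0x0; word=0x0005
[11+:1] chan=1 & 0x1 = 0x1; word=0x0805
[12+:4] cnt=12 & 0xf = 0xc; word=0xc805
word = 0xc805 → little-endian bytes:
  [0]=0x05  [1]=0xc8

05 c8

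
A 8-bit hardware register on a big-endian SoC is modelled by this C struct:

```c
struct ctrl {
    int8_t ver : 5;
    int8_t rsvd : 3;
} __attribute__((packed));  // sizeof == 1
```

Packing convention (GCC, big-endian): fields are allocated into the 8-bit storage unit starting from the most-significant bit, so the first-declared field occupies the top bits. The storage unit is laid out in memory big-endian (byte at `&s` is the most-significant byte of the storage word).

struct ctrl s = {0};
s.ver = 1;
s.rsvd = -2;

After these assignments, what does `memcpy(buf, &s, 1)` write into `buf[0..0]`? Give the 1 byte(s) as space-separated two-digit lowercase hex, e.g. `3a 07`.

0e

[3+:5] ver=1 & 0x1f = 0x1; word=0x08
[0+:3] rsvd=-2 & 0x7 = 0x6; word=0x0e
word = 0x0e → big-endian bytes:
  [0]=0x0e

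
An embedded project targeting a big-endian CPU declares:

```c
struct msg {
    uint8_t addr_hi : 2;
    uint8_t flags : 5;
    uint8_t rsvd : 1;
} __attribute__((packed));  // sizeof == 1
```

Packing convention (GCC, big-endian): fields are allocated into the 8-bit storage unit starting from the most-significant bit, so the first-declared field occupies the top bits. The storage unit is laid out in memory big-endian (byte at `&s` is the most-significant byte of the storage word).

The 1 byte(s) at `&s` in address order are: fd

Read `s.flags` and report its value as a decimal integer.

30

[0]=0xfd (big-endian) → word 0xfd
addr_hi:2 @ bit 6 → (0xfd>>6)&0x3 = 0x3
flags:5 @ bit 1 → (0xfd>>1)&0x1f = 0x1e  ←
rsvd:1 @ bit 0 → (0xfd>>0)&0x1 = 0x1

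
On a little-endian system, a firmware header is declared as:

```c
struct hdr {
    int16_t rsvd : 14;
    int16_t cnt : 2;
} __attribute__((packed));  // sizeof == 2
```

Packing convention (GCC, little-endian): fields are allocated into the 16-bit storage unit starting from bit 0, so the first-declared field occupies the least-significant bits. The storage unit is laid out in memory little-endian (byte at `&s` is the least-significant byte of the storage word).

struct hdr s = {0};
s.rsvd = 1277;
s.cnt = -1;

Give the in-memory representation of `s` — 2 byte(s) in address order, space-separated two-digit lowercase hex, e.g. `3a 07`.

fd c4

[0+:14] rsvd=1277 & 0x3fff = 0x4fd; word=0x04fd
[14+:2] cnt=-1 & 0x3 = 0x3; word=0xc4fd
word = 0xc4fd → little-endian bytes:
  [0]=0xfd  [1]=0xc4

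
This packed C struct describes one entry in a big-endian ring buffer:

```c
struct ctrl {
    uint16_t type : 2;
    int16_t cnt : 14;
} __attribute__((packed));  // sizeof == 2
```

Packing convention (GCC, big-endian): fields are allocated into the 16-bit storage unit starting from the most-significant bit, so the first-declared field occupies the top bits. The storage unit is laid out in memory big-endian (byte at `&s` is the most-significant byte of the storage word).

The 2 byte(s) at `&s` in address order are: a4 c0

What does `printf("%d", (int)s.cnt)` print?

[0]=0xa4 [1]=0xc0 (big-endian) → word 0xa4c0
type [14+:2] = (word>>14) & 0x3 = 2
cnt [0+:14] = (word>>0) & 0x3fff = 9408  ←
cnt signed 14b, MSB=1: 9408 - 16384 = -6976

-6976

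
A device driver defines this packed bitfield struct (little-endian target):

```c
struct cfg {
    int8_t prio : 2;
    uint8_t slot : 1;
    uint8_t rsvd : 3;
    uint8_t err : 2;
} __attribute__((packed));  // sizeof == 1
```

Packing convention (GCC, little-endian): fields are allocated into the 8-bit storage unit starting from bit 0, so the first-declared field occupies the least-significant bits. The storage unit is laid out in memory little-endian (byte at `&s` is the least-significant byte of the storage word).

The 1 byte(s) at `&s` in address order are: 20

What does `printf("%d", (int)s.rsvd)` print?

4

[0]=0x20 (little-endian) → word 0x20
prio [0+:2] = (word>>0) & 0x3 = 0
slot [2+:1] = (word>>2) & 0x1 = 0
rsvd [3+:3] = (word>>3) & 0x7 = 4  ←
err [6+:2] = (word>>6) & 0x3 = 0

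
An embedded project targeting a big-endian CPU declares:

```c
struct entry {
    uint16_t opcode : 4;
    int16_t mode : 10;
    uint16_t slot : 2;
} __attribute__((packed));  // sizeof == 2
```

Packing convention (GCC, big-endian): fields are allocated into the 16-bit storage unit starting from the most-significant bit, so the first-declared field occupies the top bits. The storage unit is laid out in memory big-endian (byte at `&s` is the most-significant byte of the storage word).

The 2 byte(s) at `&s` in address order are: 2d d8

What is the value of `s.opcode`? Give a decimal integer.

[0]=0x2d [1]=0xd8 (big-endian) → word 0x2dd8
opcode [12+:4] = (word>>12) & 0xf = 2  ←
mode [2+:10] = (word>>2) & 0x3ff = 886
slot [0+:2] = (word>>0) & 0x3 = 0

2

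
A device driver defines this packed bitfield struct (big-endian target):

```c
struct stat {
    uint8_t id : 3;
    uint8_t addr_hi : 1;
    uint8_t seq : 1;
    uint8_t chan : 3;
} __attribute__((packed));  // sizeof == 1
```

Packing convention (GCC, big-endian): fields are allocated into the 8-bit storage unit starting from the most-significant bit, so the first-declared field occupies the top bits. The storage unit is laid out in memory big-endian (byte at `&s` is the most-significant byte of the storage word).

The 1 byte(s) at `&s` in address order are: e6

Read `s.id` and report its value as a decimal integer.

7

[0]=0xe6 (big-endian) → word 0xe6
id [5+:3] = (word>>5) & 0x7 = 7  ←
addr_hi [4+:1] = (word>>4) & 0x1 = 0
seq [3+:1] = (word>>3) & 0x1 = 0
chan [0+:3] = (word>>0) & 0x7 = 6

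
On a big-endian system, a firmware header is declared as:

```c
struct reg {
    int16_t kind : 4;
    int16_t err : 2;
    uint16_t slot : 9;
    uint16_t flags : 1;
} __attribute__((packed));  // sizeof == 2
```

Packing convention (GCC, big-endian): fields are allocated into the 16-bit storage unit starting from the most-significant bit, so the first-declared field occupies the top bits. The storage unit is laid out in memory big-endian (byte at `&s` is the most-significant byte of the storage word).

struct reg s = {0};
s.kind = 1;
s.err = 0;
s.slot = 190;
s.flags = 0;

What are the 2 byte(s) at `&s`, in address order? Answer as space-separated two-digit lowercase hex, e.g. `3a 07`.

kind:4 = 1 → 0x1 << 12 → word 0x1000
err:2 = 0 → 0x0 << 10 → word 0x1000
slot:9 = 190 → 0xbe << 1 → word 0x117c
flags:1 = 0 → 0x0 << 0 → word 0x117c
word = 0x117c → big-endian bytes:
  [0]=0x11  [1]=0x7c

11 7c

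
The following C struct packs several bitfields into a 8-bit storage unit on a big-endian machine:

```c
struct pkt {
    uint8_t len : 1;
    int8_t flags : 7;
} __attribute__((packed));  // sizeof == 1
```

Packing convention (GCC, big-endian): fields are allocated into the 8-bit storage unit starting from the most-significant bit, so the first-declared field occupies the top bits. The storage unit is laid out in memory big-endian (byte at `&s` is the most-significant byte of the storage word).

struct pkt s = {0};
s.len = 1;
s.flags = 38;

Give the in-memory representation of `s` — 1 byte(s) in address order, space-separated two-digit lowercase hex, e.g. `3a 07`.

len:1 = 1 → 0x1 << 7 → word 0x80
flags:7 = 38 → 0x26 << 0 → word 0xa6
word = 0xa6 → big-endian bytes:
  [0]=0xa6

a6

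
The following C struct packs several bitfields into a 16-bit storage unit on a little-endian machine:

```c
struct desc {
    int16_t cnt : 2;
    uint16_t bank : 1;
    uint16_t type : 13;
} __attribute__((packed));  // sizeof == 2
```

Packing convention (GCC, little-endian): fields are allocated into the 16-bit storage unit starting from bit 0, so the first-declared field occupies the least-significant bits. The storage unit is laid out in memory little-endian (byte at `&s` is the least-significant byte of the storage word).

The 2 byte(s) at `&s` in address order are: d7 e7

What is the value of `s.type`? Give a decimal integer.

[0]=0xd7 [1]=0xe7 (little-endian) → word 0xe7d7
cnt [0+:2] = (word>>0) & 0x3 = 3
bank [2+:1] = (word>>2) & 0x1 = 1
type [3+:13] = (word>>3) & 0x1fff = 7418  ←

7418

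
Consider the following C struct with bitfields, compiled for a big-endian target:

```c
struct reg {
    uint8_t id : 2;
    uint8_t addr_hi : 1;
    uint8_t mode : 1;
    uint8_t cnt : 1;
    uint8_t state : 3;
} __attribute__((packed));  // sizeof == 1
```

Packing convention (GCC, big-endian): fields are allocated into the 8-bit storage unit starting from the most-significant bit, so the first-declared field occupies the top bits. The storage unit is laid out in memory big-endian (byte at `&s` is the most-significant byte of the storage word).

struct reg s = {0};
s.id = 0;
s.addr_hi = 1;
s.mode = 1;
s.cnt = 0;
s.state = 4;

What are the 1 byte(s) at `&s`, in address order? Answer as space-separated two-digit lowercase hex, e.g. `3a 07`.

id (2b) val=0 bits=0x0 at bit 6: 0x00
addr_hi (1b) val=1 bits=0x1 at bit 5: 0x20
mode (1b) val=1 bits=0x1 at bit 4: 0x30
cnt (1b) val=0 bits=0x0 at bit 3: 0x30
state (3b) val=4 bits=0x4 at bit 0: 0x34
word = 0x34 → big-endian bytes:
  [0]=0x34

34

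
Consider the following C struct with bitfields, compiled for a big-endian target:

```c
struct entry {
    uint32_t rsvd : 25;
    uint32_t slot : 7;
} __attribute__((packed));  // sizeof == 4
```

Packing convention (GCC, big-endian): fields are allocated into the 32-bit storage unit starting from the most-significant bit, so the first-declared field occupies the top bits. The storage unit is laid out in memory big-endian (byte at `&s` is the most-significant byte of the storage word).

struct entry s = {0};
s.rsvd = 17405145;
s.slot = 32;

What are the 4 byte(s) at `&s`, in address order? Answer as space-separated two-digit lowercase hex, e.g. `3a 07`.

84 ca 6c a0

[7+:25] rsvd=17405145 & 0x1ffffff = 0x10994d9; word=0x84ca6c80
[0+:7] slot=32 & 0x7f = 0x20; word=0x84ca6ca0
word = 0x84ca6ca0 → big-endian bytes:
  [0]=0x84  [1]=0xca  [2]=0x6c  [3]=0xa0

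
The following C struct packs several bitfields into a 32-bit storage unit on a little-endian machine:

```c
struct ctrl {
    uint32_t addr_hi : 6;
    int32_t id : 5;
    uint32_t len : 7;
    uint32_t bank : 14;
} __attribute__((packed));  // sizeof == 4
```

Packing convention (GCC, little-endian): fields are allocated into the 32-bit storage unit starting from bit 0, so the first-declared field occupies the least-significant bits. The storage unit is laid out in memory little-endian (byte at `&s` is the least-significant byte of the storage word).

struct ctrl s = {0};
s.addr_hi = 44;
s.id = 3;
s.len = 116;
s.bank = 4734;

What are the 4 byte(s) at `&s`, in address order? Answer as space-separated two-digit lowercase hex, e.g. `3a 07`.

ec a0 fb 49

addr_hi (6b) val=44 bits=0x2c at bit 0: 0x0000002c
id (5b) val=3 bits=0x3 at bit 6: 0x000000ec
len (7b) val=116 bits=0x74 at bit 11: 0x0003a0ec
bank (14b) val=4734 bits=0x127e at bit 18: 0x49fba0ec
word = 0x49fba0ec → little-endian bytes:
  [0]=0xec  [1]=0xa0  [2]=0xfb  [3]=0x49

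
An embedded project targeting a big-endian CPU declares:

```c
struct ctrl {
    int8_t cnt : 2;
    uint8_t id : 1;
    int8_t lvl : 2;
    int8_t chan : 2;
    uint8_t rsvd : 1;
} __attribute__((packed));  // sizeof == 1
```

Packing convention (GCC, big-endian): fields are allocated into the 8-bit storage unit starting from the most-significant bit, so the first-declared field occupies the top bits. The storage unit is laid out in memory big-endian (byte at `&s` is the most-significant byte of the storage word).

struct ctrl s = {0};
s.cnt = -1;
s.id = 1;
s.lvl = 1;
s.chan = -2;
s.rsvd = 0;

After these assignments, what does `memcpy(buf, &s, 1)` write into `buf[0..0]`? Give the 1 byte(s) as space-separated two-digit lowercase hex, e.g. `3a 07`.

[6+:2] cnt=-1 & 0x3 = 0x3; word=0xc0
[5+:1] id=1 & 0x1 = 0x1; word=0xe0
[3+:2] lvl=1 & 0x3 = 0x1; word=0xe8
[1+:2] chan=-2 & 0x3 = 0x2; word=0xec
[0+:1] rsvd=0 & 0x1 = 0x0; word=0xec
word = 0xec → big-endian bytes:
  [0]=0xec

ec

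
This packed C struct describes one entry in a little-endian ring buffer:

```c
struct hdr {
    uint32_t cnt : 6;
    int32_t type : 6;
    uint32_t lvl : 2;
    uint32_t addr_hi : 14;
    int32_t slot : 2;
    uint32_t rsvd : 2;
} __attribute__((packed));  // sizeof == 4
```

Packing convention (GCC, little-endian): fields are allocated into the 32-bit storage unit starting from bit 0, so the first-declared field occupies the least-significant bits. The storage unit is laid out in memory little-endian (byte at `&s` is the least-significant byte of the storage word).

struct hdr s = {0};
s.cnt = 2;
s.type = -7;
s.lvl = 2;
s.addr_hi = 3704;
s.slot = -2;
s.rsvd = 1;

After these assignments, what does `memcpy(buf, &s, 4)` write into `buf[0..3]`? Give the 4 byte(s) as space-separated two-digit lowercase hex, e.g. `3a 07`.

[0+:6] cnt=2 & 0x3f = 0x2; word=0x00000002
[6+:6] type=-7 & 0x3f = 0x39; word=0x00000e42
[12+:2] lvl=2 & 0x3 = 0x2; word=0x00002e42
[14+:14] addr_hi=3704 & 0x3fff = 0xe78; word=0x039e2e42
[28+:2] slot=-2 & 0x3 = 0x2; word=0x239e2e42
[30+:2] rsvd=1 & 0x3 = 0x1; word=0x639e2e42
word = 0x639e2e42 → little-endian bytes:
  [0]=0x42  [1]=0x2e  [2]=0x9e  [3]=0x63

42 2e 9e 63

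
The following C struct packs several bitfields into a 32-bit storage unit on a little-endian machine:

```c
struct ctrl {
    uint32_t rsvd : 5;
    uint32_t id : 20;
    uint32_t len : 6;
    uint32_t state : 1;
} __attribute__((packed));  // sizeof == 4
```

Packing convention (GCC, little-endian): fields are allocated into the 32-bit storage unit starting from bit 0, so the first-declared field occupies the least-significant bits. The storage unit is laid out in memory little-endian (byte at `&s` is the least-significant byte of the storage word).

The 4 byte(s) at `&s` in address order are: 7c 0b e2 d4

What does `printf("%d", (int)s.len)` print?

42

[0]=0x7c [1]=0x0b [2]=0xe2 [3]=0xd4 (little-endian) → word 0xd4e20b7c
rsvd:5 @ bit 0 → (0xd4e20b7c>>0)&0x1f = 0x1c
id:20 @ bit 5 → (0xd4e20b7c>>5)&0xfffff = 0x7105b
len:6 @ bit 25 → (0xd4e20b7c>>25)&0x3f = 0x2a  ←
state:1 @ bit 31 → (0xd4e20b7c>>31)&0x1 = 0x1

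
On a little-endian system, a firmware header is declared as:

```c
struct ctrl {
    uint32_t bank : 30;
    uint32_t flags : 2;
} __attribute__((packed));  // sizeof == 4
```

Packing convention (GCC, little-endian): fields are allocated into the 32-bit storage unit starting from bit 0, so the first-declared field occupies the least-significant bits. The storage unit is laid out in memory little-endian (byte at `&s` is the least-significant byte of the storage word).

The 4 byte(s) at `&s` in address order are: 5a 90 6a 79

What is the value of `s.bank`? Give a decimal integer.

963285082

[0]=0x5a [1]=0x90 [2]=0x6a [3]=0x79 (little-endian) → word 0x796a905a
bank:30 @ bit 0 → (0x796a905a>>0)&0x3fffffff = 0x396a905a  ←
flags:2 @ bit 30 → (0x796a905a>>30)&0x3 = 0x1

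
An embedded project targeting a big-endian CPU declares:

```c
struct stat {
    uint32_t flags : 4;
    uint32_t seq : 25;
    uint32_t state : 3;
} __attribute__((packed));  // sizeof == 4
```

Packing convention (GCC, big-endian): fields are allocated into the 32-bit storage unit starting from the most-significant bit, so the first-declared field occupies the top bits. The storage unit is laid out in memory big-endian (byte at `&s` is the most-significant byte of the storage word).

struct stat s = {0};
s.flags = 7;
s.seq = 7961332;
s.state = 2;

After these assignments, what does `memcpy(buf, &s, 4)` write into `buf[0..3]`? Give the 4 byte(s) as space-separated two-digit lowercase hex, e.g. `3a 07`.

73 cb d7 a2

[28+:4] flags=7 & 0xf = 0x7; word=0x70000000
[3+:25] seq=7961332 & 0x1ffffff = 0x797af4; word=0x73cbd7a0
[0+:3] state=2 & 0x7 = 0x2; word=0x73cbd7a2
word = 0x73cbd7a2 → big-endian bytes:
  [0]=0x73  [1]=0xcb  [2]=0xd7  [3]=0xa2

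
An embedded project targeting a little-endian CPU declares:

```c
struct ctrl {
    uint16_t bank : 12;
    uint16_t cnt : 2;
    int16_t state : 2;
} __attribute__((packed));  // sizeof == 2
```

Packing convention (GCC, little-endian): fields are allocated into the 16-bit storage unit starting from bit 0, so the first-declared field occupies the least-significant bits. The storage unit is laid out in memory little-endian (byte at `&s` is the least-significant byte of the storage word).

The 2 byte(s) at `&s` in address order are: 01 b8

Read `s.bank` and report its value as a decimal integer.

[0]=0x01 [1]=0xb8 (little-endian) → word 0xb801
bank [0+:12] = (word>>0) & 0xfff = 2049  ←
cnt [12+:2] = (word>>12) & 0x3 = 3
state [14+:2] = (word>>14) & 0x3 = 2

2049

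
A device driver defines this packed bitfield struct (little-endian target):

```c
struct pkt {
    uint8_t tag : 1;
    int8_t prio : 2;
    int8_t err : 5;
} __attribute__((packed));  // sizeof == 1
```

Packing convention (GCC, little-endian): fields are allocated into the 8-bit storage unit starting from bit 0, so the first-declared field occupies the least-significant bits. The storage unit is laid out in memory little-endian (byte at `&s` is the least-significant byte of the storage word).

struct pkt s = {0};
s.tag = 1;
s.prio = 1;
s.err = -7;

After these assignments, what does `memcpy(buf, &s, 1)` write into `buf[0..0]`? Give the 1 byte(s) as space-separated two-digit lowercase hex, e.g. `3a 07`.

tag (1b) val=1 bits=0x1 at bit 0: 0x01
prio (2b) val=1 bits=0x1 at bit 1: 0x03
err (5b) val=-7 bits=0x19 at bit 3: 0xcb
word = 0xcb → little-endian bytes:
  [0]=0xcb

cb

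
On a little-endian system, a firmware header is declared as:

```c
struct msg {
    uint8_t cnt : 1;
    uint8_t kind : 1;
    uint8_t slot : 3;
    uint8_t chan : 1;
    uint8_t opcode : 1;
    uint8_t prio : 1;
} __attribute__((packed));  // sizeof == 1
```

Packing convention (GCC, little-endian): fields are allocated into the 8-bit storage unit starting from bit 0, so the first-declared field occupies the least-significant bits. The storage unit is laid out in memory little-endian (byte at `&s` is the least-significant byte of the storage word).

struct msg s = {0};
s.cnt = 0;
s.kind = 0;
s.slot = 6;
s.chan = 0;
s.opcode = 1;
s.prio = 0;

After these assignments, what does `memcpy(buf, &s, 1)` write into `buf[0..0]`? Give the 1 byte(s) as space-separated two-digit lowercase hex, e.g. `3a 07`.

cnt (1b) val=0 bits=0x0 at bit 0: 0x00
kind (1b) val=0 bits=0x0 at bit 1: 0x00
slot (3b) val=6 bits=0x6 at bit 2: 0x18
chan (1b) val=0 bits=0x0 at bit 5: 0x18
opcode (1b) val=1 bits=0x1 at bit 6: 0x58
prio (1b) val=0 bits=0x0 at bit 7: 0x58
word = 0x58 → little-endian bytes:
  [0]=0x58

58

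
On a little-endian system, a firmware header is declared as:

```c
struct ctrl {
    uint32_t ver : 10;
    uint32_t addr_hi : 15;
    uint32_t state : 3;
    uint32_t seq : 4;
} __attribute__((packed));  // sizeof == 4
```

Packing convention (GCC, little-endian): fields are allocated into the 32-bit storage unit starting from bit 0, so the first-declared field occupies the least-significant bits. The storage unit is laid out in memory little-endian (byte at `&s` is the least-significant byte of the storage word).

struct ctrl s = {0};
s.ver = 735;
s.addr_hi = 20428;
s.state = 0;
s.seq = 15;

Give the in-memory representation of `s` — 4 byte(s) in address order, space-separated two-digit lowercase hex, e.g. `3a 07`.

df 32 3f f1

[0+:10] ver=735 & 0x3ff = 0x2df; word=0x000002df
[10+:15] addr_hi=20428 & 0x7fff = 0x4fcc; word=0x013f32df
[25+:3] state=0 & 0x7 = 0x0; word=0x013f32df
[28+:4] seq=15 & 0xf = 0xf; word=0xf13f32df
word = 0xf13f32df → little-endian bytes:
  [0]=0xdf  [1]=0x32  [2]=0x3f  [3]=0xf1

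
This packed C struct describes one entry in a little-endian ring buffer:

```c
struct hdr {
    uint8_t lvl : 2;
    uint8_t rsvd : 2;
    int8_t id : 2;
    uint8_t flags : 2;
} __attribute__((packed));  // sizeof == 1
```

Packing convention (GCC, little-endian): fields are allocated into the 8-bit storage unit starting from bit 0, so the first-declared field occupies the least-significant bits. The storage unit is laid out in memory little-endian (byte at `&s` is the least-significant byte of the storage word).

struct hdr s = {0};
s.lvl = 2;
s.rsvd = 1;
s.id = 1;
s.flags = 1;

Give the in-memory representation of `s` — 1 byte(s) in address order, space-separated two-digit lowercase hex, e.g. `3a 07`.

lvl:2 = 2 → 0x2 << 0 → word 0x02
rsvd:2 = 1 → 0x1 << 2 → word 0x06
id:2 = 1 → 0x1 << 4 → word 0x16
flags:2 = 1 → 0x1 << 6 → word 0x56
word = 0x56 → little-endian bytes:
  [0]=0x56

56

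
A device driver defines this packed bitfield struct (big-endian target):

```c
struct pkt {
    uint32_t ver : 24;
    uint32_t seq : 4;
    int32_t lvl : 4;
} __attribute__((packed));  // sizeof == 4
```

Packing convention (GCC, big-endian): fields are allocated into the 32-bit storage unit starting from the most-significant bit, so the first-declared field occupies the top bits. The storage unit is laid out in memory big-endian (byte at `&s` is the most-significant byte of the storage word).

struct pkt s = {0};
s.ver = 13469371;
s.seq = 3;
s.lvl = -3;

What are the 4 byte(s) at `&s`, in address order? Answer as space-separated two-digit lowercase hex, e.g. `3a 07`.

cd 86 bb 3d

ver (24b) val=13469371 bits=0xcd86bb at bit 8: 0xcd86bb00
seq (4b) val=3 bits=0x3 at bit 4: 0xcd86bb30
lvl (4b) val=-3 bits=0xd at bit 0: 0xcd86bb3d
word = 0xcd86bb3d → big-endian bytes:
  [0]=0xcd  [1]=0x86  [2]=0xbb  [3]=0x3d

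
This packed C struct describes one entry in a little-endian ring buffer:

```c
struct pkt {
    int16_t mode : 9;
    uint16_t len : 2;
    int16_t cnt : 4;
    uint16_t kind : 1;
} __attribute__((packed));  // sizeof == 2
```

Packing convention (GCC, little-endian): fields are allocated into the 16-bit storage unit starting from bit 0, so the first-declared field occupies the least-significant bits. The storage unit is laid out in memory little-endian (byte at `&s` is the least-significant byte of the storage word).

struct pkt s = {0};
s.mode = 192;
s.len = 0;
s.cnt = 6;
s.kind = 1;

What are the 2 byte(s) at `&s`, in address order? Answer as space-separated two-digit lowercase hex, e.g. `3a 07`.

mode:9 = 192 → 0xc0 << 0 → word 0x00c0
len:2 = 0 → 0x0 << 9 → word 0x00c0
cnt:4 = 6 → 0x6 << 11 → word 0x30c0
kind:1 = 1 → 0x1 << 15 → word 0xb0c0
word = 0xb0c0 → little-endian bytes:
  [0]=0xc0  [1]=0xb0

c0 b0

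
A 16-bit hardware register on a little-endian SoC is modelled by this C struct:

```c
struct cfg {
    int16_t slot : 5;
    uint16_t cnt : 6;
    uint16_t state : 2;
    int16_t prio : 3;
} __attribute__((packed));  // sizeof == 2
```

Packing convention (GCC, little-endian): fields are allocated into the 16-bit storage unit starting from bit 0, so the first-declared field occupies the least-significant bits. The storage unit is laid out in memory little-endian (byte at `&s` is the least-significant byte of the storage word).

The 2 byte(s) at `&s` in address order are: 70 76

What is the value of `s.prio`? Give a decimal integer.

[0]=0x70 [1]=0x76 (little-endian) → word 0x7670
slot [0+:5] = (word>>0) & 0x1f = 16
cnt [5+:6] = (word>>5) & 0x3f = 51
state [11+:2] = (word>>11) & 0x3 = 2
prio [13+:3] = (word>>13) & 0x7 = 3  ←
prio signed 3b, MSB=0: value = 3

3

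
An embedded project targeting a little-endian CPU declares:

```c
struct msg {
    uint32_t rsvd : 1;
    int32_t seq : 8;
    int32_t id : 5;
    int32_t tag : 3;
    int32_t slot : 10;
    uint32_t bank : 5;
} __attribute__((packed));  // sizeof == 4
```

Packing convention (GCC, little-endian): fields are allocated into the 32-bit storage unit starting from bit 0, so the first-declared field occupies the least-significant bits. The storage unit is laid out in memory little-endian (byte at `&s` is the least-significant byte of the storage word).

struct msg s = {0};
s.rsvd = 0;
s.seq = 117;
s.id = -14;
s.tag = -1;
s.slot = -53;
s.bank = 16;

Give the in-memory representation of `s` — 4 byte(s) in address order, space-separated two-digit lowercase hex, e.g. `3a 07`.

rsvd:1 = 0 → 0x0 << 0 → word 0x00000000
seq:8 = 117 → 0x75 << 1 → word 0x000000ea
id:5 = -14 → 0x12 << 9 → word 0x000024ea
tag:3 = -1 → 0x7 << 14 → word 0x0001e4ea
slot:10 = -53 → 0x3cb << 17 → word 0x0797e4ea
bank:5 = 16 → 0x10 << 27 → word 0x8797e4ea
word = 0x8797e4ea → little-endian bytes:
  [0]=0xea  [1]=0xe4  [2]=0x97  [3]=0x87

ea e4 97 87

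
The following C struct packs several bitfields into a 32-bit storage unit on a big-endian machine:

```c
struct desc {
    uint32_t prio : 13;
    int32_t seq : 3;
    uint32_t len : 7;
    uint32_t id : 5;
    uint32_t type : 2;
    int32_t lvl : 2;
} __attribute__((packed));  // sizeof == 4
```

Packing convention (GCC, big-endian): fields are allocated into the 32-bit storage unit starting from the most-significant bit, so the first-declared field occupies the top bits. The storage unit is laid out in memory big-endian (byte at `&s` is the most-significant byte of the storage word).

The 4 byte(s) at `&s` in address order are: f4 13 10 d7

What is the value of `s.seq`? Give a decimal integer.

3

[0]=0xf4 [1]=0x13 [2]=0x10 [3]=0xd7 (big-endian) → word 0xf41310d7
prio:13 @ bit 19 → (0xf41310d7>>19)&0x1fff = 0x1e82
seq:3 @ bit 16 → (0xf41310d7>>16)&0x7 = 0x3  ←
len:7 @ bit 9 → (0xf41310d7>>9)&0x7f = 0x8
id:5 @ bit 4 → (0xf41310d7>>4)&0x1f = 0xd
type:2 @ bit 2 → (0xf41310d7>>2)&0x3 = 0x1
lvl:2 @ bit 0 → (0xf41310d7>>0)&0x3 = 0x3
seq signed 3b, MSB=0: value = 3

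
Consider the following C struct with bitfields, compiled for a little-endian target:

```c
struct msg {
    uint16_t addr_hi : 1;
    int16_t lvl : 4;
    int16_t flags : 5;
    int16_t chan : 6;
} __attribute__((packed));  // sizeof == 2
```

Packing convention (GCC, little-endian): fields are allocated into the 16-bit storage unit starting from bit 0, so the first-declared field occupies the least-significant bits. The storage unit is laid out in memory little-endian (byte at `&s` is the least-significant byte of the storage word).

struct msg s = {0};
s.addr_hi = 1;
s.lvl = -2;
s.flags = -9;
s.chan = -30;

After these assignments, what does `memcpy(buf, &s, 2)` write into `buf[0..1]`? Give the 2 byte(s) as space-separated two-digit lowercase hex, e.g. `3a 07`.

fd 8a

addr_hi (1b) val=1 bits=0x1 at bit 0: 0x0001
lvl (4b) val=-2 bits=0xe at bit 1: 0x001d
flags (5b) val=-9 bits=0x17 at bit 5: 0x02fd
chan (6b) val=-30 bits=0x22 at bit 10: 0x8afd
word = 0x8afd → little-endian bytes:
  [0]=0xfd  [1]=0x8a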